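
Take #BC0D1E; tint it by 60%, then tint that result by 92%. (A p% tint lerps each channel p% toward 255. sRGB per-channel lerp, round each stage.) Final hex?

#BC0D1E is rgb(188, 13, 30).
Per channel, c → c + 0.6(255 − c):
  R: 188 + 40.2 = 228.2 → 228
  G: 13 + 0.6×(255−13) = 13 + 145.2 = 158.2 → 158
  B: 30 + 135 = 165 → 165
After the tint: rgb(228, 158, 165) = #E49EA5.
Per channel, c → c + 0.92(255 − c):
  R: 228 + 24.84 = 252.84 → 253
  G: 158 + 89.24 = 247.24 → 247
  B: 165 + 0.92×(255−165) = 165 + 82.8 = 247.8 → 248
rgb(253, 247, 248) = #FDF7F8.

#FDF7F8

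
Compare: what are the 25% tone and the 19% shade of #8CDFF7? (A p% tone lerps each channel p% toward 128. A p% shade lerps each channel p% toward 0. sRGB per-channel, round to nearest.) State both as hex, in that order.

#89C7D9, #71B5C8

#8CDFF7 is rgb(140, 223, 247).
25% tone:
  R: 140 + 0.25×(128−140) = 140 − 3 = 137 → 137
  G: 223 + 0.25×(128−223) = 223 − 23.75 = 199.25 → 199
  B: 247 − 29.75 = 217.25 → 217
  → #89C7D9
19% shade:
  R: 140 + 0.19×(0−140) = 140 − 26.6 = 113.4 → 113
  G: 223 − 42.37 = 180.63 → 181
  B: 247 + 0.19×(0−247) = 247 − 46.93 = 200.07 → 200
  → #71B5C8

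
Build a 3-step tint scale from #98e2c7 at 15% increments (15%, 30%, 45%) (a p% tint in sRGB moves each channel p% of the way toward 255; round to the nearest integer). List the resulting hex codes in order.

#a7e6cf, #b7ebd8, #c6efe0

#98e2c7 is rgb(152, 226, 199).
15%: (152 + 15.45 = 167.45→167, 226 + 4.35 = 230.35→230, 199 + 8.4 = 207.4→207) → #a7e6cf
30%: (152 + 30.9 = 182.9→183, 226 + 8.7 = 234.7→235, 199 + 16.8 = 215.8→216) → #b7ebd8
45%: (152 + 46.35 = 198.35→198, 226 + 13.05 = 239.05→239, 199 + 25.2 = 224.2→224) → #c6efe0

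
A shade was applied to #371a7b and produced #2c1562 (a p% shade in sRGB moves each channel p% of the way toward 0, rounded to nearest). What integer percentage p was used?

20%

#371a7b is rgb(55, 26, 123); #2c1562 is rgb(44, 21, 98).
On the B channel (widest range): 98 ≈ 123 + (p/100)(0 − 123), so p ≈ 100×(98 − 123)/(0 − 123) = -2500/-123 = 20.33.
p = 20 reproduces all three channels after rounding.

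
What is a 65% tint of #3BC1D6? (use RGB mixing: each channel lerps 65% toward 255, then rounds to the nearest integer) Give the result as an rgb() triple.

rgb(186, 233, 241)

#3BC1D6 is rgb(59, 193, 214).
Per channel, c → c + 0.65(255 − c):
  R: 59 + 127.4 = 186.4 → 186
  G: 193 + 0.65×(255−193) = 193 + 40.3 = 233.3 → 233
  B: 214 + 0.65×(255−214) = 214 + 26.65 = 240.65 → 241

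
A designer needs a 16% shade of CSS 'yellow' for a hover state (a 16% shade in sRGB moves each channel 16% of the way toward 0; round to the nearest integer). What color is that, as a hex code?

#D6D600

CSS yellow is rgb(255, 255, 0).
Lerp each channel 16% toward 0:
  R: 255 − 40.8 = 214.2 → 214
  G: 255 − 40.8 = 214.2 → 214
  B: 0 + 0.16×(0−0) = 0 + 0 = 0 → 0
rgb(214, 214, 0) = #D6D600.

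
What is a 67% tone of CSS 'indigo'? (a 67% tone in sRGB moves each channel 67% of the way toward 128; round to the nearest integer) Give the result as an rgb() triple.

CSS indigo is rgb(75, 0, 130).
A 67% tone moves each channel 67% toward 128:
  R: 75 + 35.51 = 110.51 → 111
  G: 0 + 85.76 = 85.76 → 86
  B: 130 + 0.67×(128−130) = 130 − 1.34 = 128.66 → 129

rgb(111, 86, 129)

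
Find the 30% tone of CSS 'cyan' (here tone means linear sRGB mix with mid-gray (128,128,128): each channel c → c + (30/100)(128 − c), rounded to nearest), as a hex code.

CSS cyan is rgb(0, 255, 255).
Lerp each channel 30% toward 128:
  R: 0 + 0.3×(128−0) = 0 + 38.4 = 38.4 → 38
  G: 255 + 0.3×(128−255) = 255 − 38.1 = 216.9 → 217
  B: 255 + 0.3×(128−255) = 255 − 38.1 = 216.9 → 217
rgb(38, 217, 217) = #26d9d9.

#26d9d9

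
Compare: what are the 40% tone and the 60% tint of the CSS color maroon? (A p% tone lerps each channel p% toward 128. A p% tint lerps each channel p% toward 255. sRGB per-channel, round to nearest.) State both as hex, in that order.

#803333, #cc9999

CSS maroon is rgb(128, 0, 0).
40% tone:
  R: 128 + 0 = 128 → 128
  G: 0 + 51.2 = 51.2 → 51
  B: 0 + 51.2 = 51.2 → 51
  → #803333
60% tint:
  R: 128 + 0.6×(255−128) = 128 + 76.2 = 204.2 → 204
  G: 0 + 0.6×(255−0) = 0 + 153 = 153 → 153
  B: 0 + 153 = 153 → 153
  → #cc9999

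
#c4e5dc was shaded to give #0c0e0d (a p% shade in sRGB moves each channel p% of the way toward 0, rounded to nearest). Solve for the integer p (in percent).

94%

#c4e5dc is rgb(196, 229, 220); #0c0e0d is rgb(12, 14, 13).
On the G channel (widest range): 14 ≈ 229 + (p/100)(0 − 229), so p ≈ 100×(14 − 229)/(0 − 229) = -21500/-229 = 93.89.
p = 94 reproduces all three channels after rounding.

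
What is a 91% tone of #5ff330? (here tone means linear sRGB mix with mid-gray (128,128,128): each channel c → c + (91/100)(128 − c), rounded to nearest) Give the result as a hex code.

#5ff330 is rgb(95, 243, 48).
Per channel, c → c + 0.91(128 − c):
  R: 95 + 30.03 = 125.03 → 125
  G: 243 − 104.65 = 138.35 → 138
  B: 48 + 0.91×(128−48) = 48 + 72.8 = 120.8 → 121
rgb(125, 138, 121) = #7d8a79.

#7d8a79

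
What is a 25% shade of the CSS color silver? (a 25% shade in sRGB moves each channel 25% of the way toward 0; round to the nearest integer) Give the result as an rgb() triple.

rgb(144, 144, 144)

CSS silver is rgb(192, 192, 192).
A 25% shade moves each channel 25% toward 0:
  R: 192 − 48 = 144 → 144
  G: 192 + 0.25×(0−192) = 192 − 48 = 144 → 144
  B: 192 + 0.25×(0−192) = 192 − 48 = 144 → 144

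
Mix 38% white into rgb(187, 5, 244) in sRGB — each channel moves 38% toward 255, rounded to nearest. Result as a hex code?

#d564f8

Per channel, c → c + 0.38(255 − c):
  R: 187 + 0.38×(255−187) = 187 + 25.84 = 212.84 → 213
  G: 5 + 0.38×(255−5) = 5 + 95 = 100 → 100
  B: 244 + 0.38×(255−244) = 244 + 4.18 = 248.18 → 248
rgb(213, 100, 248) = #d564f8.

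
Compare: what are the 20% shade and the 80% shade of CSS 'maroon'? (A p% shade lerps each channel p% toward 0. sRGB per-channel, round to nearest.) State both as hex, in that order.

CSS maroon is rgb(128, 0, 0).
20% shade:
  R: 128 + 0.2×(0−128) = 128 − 25.6 = 102.4 → 102
  G: 0 + 0.2×(0−0) = 0 + 0 = 0 → 0
  B: 0 + 0 = 0 → 0
  → #660000
80% shade:
  R: 128 + 0.8×(0−128) = 128 − 102.4 = 25.6 → 26
  G: 0 + 0.8×(0−0) = 0 + 0 = 0 → 0
  B: 0 + 0 = 0 → 0
  → #1A0000

#660000, #1A0000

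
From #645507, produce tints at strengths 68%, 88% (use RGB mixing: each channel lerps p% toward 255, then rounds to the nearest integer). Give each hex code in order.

#cdc9b0, #ecebe1

#645507 is rgb(100, 85, 7).
68%: (100 + 105.4 = 205.4→205, 85 + 115.6 = 200.6→201, 7 + 168.64 = 175.64→176) → #cdc9b0
88%: (100 + 136.4 = 236.4→236, 85 + 149.6 = 234.6→235, 7 + 218.24 = 225.24→225) → #ecebe1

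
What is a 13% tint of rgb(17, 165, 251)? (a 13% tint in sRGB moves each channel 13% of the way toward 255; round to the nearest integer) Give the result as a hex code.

Lerp each channel 13% toward 255:
  R: 17 + 30.94 = 47.94 → 48
  G: 165 + 0.13×(255−165) = 165 + 11.7 = 176.7 → 177
  B: 251 + 0.52 = 251.52 → 252
rgb(48, 177, 252) = #30b1fc.

#30b1fc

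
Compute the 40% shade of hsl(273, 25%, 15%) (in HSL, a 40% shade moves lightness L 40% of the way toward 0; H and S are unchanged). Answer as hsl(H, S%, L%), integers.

L moves 40% from 15 toward 0: 15 − 6 = 9 → 9.
H and S are unchanged.

hsl(273, 25%, 9%)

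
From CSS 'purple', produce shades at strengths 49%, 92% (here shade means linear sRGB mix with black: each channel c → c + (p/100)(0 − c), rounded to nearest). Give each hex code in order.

CSS purple is rgb(128, 0, 128).
49%: (128 − 62.72 = 65.28→65, 0→0, 128 − 62.72 = 65.28→65) → #410041
92%: (128 − 117.76 = 10.24→10, 0→0, 128 − 117.76 = 10.24→10) → #0A000A

#410041, #0A000A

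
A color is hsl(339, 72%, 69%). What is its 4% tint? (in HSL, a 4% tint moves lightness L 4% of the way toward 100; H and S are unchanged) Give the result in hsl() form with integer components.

hsl(339, 72%, 70%)

L moves 4% from 69 toward 100: 69 + 1.24 = 70.24 → 70.
H and S are unchanged.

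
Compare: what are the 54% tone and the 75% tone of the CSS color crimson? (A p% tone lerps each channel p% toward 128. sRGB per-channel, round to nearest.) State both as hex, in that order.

CSS crimson is rgb(220, 20, 60).
54% tone:
  R: 220 + 0.54×(128−220) = 220 − 49.68 = 170.32 → 170
  G: 20 + 58.32 = 78.32 → 78
  B: 60 + 0.54×(128−60) = 60 + 36.72 = 96.72 → 97
  → #aa4e61
75% tone:
  R: 220 + 0.75×(128−220) = 220 − 69 = 151 → 151
  G: 20 + 0.75×(128−20) = 20 + 81 = 101 → 101
  B: 60 + 51 = 111 → 111
  → #97656f

#aa4e61, #97656f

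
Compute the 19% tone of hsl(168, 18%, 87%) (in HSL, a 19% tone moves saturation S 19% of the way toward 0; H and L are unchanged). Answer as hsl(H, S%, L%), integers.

S moves 19% from 18 toward 0: 18 − 3.42 = 14.58 → 15.
H and L are unchanged.

hsl(168, 15%, 87%)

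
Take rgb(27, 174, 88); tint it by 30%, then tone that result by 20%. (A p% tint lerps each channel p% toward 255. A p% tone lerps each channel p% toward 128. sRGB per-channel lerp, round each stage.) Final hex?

Per channel, c → c + 0.3(255 − c):
  R: 27 + 0.3×(255−27) = 27 + 68.4 = 95.4 → 95
  G: 174 + 0.3×(255−174) = 174 + 24.3 = 198.3 → 198
  B: 88 + 50.1 = 138.1 → 138
After the tint: rgb(95, 198, 138) = #5FC68A.
Per channel, c → c + 0.2(128 − c):
  R: 95 + 0.2×(128−95) = 95 + 6.6 = 101.6 → 102
  G: 198 + 0.2×(128−198) = 198 − 14 = 184 → 184
  B: 138 − 2 = 136 → 136
rgb(102, 184, 136) = #66B888.

#66B888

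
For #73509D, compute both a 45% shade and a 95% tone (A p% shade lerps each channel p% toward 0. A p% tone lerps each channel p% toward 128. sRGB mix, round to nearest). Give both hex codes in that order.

#73509D is rgb(115, 80, 157).
45% shade:
  R: 115 − 51.75 = 63.25 → 63
  G: 80 − 36 = 44 → 44
  B: 157 − 70.65 = 86.35 → 86
  → #3F2C56
95% tone:
  R: 115 + 12.35 = 127.35 → 127
  G: 80 + 0.95×(128−80) = 80 + 45.6 = 125.6 → 126
  B: 157 − 27.55 = 129.45 → 129
  → #7F7E81

#3F2C56, #7F7E81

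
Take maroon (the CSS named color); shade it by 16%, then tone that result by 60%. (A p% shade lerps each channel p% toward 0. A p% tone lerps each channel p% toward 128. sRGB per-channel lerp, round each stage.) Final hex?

CSS maroon is rgb(128, 0, 0).
A 16% shade moves each channel 16% toward 0:
  R: 128 − 20.48 = 107.52 → 108
  G: 0 + 0.16×(0−0) = 0 + 0 = 0 → 0
  B: 0 + 0.16×(0−0) = 0 + 0 = 0 → 0
After the shade: rgb(108, 0, 0) = #6c0000.
Lerp each channel 60% toward 128:
  R: 108 + 0.6×(128−108) = 108 + 12 = 120 → 120
  G: 0 + 0.6×(128−0) = 0 + 76.8 = 76.8 → 77
  B: 0 + 76.8 = 76.8 → 77
rgb(120, 77, 77) = #784d4d.

#784d4d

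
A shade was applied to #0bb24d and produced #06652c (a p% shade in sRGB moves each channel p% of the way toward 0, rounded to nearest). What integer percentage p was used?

#0bb24d is rgb(11, 178, 77); #06652c is rgb(6, 101, 44).
On the G channel (widest range): 101 ≈ 178 + (p/100)(0 − 178), so p ≈ 100×(101 − 178)/(0 − 178) = -7700/-178 = 43.26.
p = 43 reproduces all three channels after rounding.

43%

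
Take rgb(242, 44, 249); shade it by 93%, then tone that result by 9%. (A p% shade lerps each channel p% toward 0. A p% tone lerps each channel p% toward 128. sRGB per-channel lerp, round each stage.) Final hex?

Lerp each channel 93% toward 0:
  R: 242 + 0.93×(0−242) = 242 − 225.06 = 16.94 → 17
  G: 44 + 0.93×(0−44) = 44 − 40.92 = 3.08 → 3
  B: 249 + 0.93×(0−249) = 249 − 231.57 = 17.43 → 17
After the shade: rgb(17, 3, 17) = #110311.
Per channel, c → c + 0.09(128 − c):
  R: 17 + 0.09×(128−17) = 17 + 9.99 = 26.99 → 27
  G: 3 + 11.25 = 14.25 → 14
  B: 17 + 0.09×(128−17) = 17 + 9.99 = 26.99 → 27
rgb(27, 14, 27) = #1B0E1B.

#1B0E1B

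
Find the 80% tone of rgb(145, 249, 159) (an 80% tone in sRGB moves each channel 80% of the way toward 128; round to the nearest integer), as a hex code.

#839886

Per channel, c → c + 0.8(128 − c):
  R: 145 − 13.6 = 131.4 → 131
  G: 249 − 96.8 = 152.2 → 152
  B: 159 + 0.8×(128−159) = 159 − 24.8 = 134.2 → 134
rgb(131, 152, 134) = #839886.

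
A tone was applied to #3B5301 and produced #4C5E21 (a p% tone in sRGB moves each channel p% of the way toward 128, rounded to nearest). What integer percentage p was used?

#3B5301 is rgb(59, 83, 1); #4C5E21 is rgb(76, 94, 33).
On the B channel (widest range): 33 ≈ 1 + (p/100)(128 − 1), so p ≈ 100×(33 − 1)/(128 − 1) = 3200/127 = 25.20.
p = 25 reproduces all three channels after rounding.

25%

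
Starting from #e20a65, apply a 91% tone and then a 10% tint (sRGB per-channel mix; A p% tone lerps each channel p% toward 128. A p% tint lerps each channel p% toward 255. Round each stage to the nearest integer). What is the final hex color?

#e20a65 is rgb(226, 10, 101).
Lerp each channel 91% toward 128:
  R: 226 − 89.18 = 136.82 → 137
  G: 10 + 107.38 = 117.38 → 117
  B: 101 + 0.91×(128−101) = 101 + 24.57 = 125.57 → 126
After the tone: rgb(137, 117, 126) = #89757e.
A 10% tint moves each channel 10% toward 255:
  R: 137 + 0.1×(255−137) = 137 + 11.8 = 148.8 → 149
  G: 117 + 0.1×(255−117) = 117 + 13.8 = 130.8 → 131
  B: 126 + 0.1×(255−126) = 126 + 12.9 = 138.9 → 139
rgb(149, 131, 139) = #95838b.

#95838b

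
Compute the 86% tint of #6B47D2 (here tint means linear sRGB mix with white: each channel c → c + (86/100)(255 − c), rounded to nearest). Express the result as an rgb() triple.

rgb(234, 229, 249)

#6B47D2 is rgb(107, 71, 210).
An 86% tint moves each channel 86% toward 255:
  R: 107 + 0.86×(255−107) = 107 + 127.28 = 234.28 → 234
  G: 71 + 0.86×(255−71) = 71 + 158.24 = 229.24 → 229
  B: 210 + 0.86×(255−210) = 210 + 38.7 = 248.7 → 249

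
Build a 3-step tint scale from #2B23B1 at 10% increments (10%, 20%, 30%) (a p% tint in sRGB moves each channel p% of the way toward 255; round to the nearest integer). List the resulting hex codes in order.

#4039B9, #554FC1, #6B65C8

#2B23B1 is rgb(43, 35, 177).
10%: (43 + 21.2 = 64.2→64, 35 + 22 = 57→57, 177 + 7.8 = 184.8→185) → #4039B9
20%: (43 + 42.4 = 85.4→85, 35 + 44 = 79→79, 177 + 15.6 = 192.6→193) → #554FC1
30%: (43 + 63.6 = 106.6→107, 35 + 66 = 101→101, 177 + 23.4 = 200.4→200) → #6B65C8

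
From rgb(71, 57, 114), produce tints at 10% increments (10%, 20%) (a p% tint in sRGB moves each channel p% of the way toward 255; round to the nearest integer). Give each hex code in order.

#594D80, #6C618E

10%: (71 + 18.4 = 89.4→89, 57 + 19.8 = 76.8→77, 114 + 14.1 = 128.1→128) → #594D80
20%: (71 + 36.8 = 107.8→108, 57 + 39.6 = 96.6→97, 114 + 28.2 = 142.2→142) → #6C618E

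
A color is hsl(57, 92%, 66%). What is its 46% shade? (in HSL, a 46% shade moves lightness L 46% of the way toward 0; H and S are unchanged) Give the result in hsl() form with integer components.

L moves 46% from 66 toward 0: 66 − 30.36 = 35.64 → 36.
H and S are unchanged.

hsl(57, 92%, 36%)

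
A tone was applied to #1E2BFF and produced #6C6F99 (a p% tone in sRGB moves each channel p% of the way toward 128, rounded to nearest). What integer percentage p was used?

80%

#1E2BFF is rgb(30, 43, 255); #6C6F99 is rgb(108, 111, 153).
On the B channel (widest range): 153 ≈ 255 + (p/100)(128 − 255), so p ≈ 100×(153 − 255)/(128 − 255) = -10200/-127 = 80.31.
p = 80 reproduces all three channels after rounding.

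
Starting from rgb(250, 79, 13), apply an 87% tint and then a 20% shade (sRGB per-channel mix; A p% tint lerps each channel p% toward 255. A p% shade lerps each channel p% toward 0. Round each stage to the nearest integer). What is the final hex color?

#CBBAB3

Lerp each channel 87% toward 255:
  R: 250 + 0.87×(255−250) = 250 + 4.35 = 254.35 → 254
  G: 79 + 0.87×(255−79) = 79 + 153.12 = 232.12 → 232
  B: 13 + 210.54 = 223.54 → 224
After the tint: rgb(254, 232, 224) = #FEE8E0.
A 20% shade moves each channel 20% toward 0:
  R: 254 − 50.8 = 203.2 → 203
  G: 232 + 0.2×(0−232) = 232 − 46.4 = 185.6 → 186
  B: 224 + 0.2×(0−224) = 224 − 44.8 = 179.2 → 179
rgb(203, 186, 179) = #CBBAB3.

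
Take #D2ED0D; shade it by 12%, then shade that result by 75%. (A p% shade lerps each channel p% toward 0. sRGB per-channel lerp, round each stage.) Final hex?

#D2ED0D is rgb(210, 237, 13).
Per channel, c → c + 0.12(0 − c):
  R: 210 + 0.12×(0−210) = 210 − 25.2 = 184.8 → 185
  G: 237 + 0.12×(0−237) = 237 − 28.44 = 208.56 → 209
  B: 13 + 0.12×(0−13) = 13 − 1.56 = 11.44 → 11
After the shade: rgb(185, 209, 11) = #B9D10B.
Lerp each channel 75% toward 0:
  R: 185 + 0.75×(0−185) = 185 − 138.75 = 46.25 → 46
  G: 209 + 0.75×(0−209) = 209 − 156.75 = 52.25 → 52
  B: 11 + 0.75×(0−11) = 11 − 8.25 = 2.75 → 3
rgb(46, 52, 3) = #2E3403.

#2E3403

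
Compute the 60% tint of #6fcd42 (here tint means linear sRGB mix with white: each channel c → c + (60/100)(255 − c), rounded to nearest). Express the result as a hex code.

#6fcd42 is rgb(111, 205, 66).
Lerp each channel 60% toward 255:
  R: 111 + 86.4 = 197.4 → 197
  G: 205 + 0.6×(255−205) = 205 + 30 = 235 → 235
  B: 66 + 113.4 = 179.4 → 179
rgb(197, 235, 179) = #c5ebb3.

#c5ebb3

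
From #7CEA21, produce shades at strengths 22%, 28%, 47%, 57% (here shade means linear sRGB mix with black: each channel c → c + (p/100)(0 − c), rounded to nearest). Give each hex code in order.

#61B71A, #59A818, #427C11, #35650E

#7CEA21 is rgb(124, 234, 33).
22%: (124 − 27.28 = 96.72→97, 234 − 51.48 = 182.52→183, 33 − 7.26 = 25.74→26) → #61B71A
28%: (124 − 34.72 = 89.28→89, 234 − 65.52 = 168.48→168, 33 − 9.24 = 23.76→24) → #59A818
47%: (124 − 58.28 = 65.72→66, 234 − 109.98 = 124.02→124, 33 − 15.51 = 17.49→17) → #427C11
57%: (124 − 70.68 = 53.32→53, 234 − 133.38 = 100.62→101, 33 − 18.81 = 14.19→14) → #35650E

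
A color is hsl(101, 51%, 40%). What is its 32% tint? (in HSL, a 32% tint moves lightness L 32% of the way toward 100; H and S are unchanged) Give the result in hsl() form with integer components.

hsl(101, 51%, 59%)

L moves 32% from 40 toward 100: 40 + 19.2 = 59.2 → 59.
H and S are unchanged.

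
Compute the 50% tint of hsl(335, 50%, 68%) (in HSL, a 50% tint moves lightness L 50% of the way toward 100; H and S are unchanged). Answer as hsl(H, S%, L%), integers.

L moves 50% from 68 toward 100: 68 + 16 = 84 → 84.
H and S are unchanged.

hsl(335, 50%, 84%)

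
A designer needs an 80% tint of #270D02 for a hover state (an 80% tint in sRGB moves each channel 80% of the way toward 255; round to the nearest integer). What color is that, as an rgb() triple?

#270D02 is rgb(39, 13, 2).
Lerp each channel 80% toward 255:
  R: 39 + 0.8×(255−39) = 39 + 172.8 = 211.8 → 212
  G: 13 + 0.8×(255−13) = 13 + 193.6 = 206.6 → 207
  B: 2 + 202.4 = 204.4 → 204

rgb(212, 207, 204)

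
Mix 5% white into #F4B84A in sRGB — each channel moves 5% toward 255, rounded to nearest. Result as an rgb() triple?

#F4B84A is rgb(244, 184, 74).
Per channel, c → c + 0.05(255 − c):
  R: 244 + 0.05×(255−244) = 244 + 0.55 = 244.55 → 245
  G: 184 + 3.55 = 187.55 → 188
  B: 74 + 0.05×(255−74) = 74 + 9.05 = 83.05 → 83

rgb(245, 188, 83)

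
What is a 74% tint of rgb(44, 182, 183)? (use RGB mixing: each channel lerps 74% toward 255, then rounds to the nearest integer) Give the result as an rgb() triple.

A 74% tint moves each channel 74% toward 255:
  R: 44 + 156.14 = 200.14 → 200
  G: 182 + 54.02 = 236.02 → 236
  B: 183 + 53.28 = 236.28 → 236

rgb(200, 236, 236)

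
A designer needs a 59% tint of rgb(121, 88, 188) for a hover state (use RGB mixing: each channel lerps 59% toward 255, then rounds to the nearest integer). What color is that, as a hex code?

#C8BBE4

Per channel, c → c + 0.59(255 − c):
  R: 121 + 0.59×(255−121) = 121 + 79.06 = 200.06 → 200
  G: 88 + 0.59×(255−88) = 88 + 98.53 = 186.53 → 187
  B: 188 + 39.53 = 227.53 → 228
rgb(200, 187, 228) = #C8BBE4.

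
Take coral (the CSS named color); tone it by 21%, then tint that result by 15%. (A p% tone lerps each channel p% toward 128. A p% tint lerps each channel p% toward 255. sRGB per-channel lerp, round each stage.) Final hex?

CSS coral is rgb(255, 127, 80).
Lerp each channel 21% toward 128:
  R: 255 − 26.67 = 228.33 → 228
  G: 127 + 0.21×(128−127) = 127 + 0.21 = 127.21 → 127
  B: 80 + 10.08 = 90.08 → 90
After the tone: rgb(228, 127, 90) = #E47F5A.
A 15% tint moves each channel 15% toward 255:
  R: 228 + 4.05 = 232.05 → 232
  G: 127 + 0.15×(255−127) = 127 + 19.2 = 146.2 → 146
  B: 90 + 24.75 = 114.75 → 115
rgb(232, 146, 115) = #E89273.

#E89273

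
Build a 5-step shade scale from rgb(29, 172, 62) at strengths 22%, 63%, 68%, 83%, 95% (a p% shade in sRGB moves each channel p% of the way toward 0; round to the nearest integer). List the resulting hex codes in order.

#178630, #0B4017, #093714, #051D0B, #010903

22%: (29 − 6.38 = 22.62→23, 172 − 37.84 = 134.16→134, 62 − 13.64 = 48.36→48) → #178630
63%: (29 − 18.27 = 10.73→11, 172 − 108.36 = 63.64→64, 62 − 39.06 = 22.94→23) → #0B4017
68%: (29 − 19.72 = 9.28→9, 172 − 116.96 = 55.04→55, 62 − 42.16 = 19.84→20) → #093714
83%: (29 − 24.07 = 4.93→5, 172 − 142.76 = 29.24→29, 62 − 51.46 = 10.54→11) → #051D0B
95%: (29 − 27.55 = 1.45→1, 172 − 163.4 = 8.6→9, 62 − 58.9 = 3.1→3) → #010903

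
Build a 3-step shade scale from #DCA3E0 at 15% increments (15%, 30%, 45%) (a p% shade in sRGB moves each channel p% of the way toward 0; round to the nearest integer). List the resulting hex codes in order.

#DCA3E0 is rgb(220, 163, 224).
15%: (220 − 33 = 187→187, 163 − 24.45 = 138.55→139, 224 − 33.6 = 190.4→190) → #BB8BBE
30%: (220 − 66 = 154→154, 163 − 48.9 = 114.1→114, 224 − 67.2 = 156.8→157) → #9A729D
45%: (220 − 99 = 121→121, 163 − 73.35 = 89.65→90, 224 − 100.8 = 123.2→123) → #795A7B

#BB8BBE, #9A729D, #795A7B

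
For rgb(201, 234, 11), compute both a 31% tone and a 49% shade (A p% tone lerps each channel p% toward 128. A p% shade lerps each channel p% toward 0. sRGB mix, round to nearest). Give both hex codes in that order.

31% tone:
  R: 201 − 22.63 = 178.37 → 178
  G: 234 + 0.31×(128−234) = 234 − 32.86 = 201.14 → 201
  B: 11 + 36.27 = 47.27 → 47
  → #b2c92f
49% shade:
  R: 201 − 98.49 = 102.51 → 103
  G: 234 − 114.66 = 119.34 → 119
  B: 11 − 5.39 = 5.61 → 6
  → #677706

#b2c92f, #677706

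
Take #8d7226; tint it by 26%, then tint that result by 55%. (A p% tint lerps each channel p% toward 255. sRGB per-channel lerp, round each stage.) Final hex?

#d9d0b7

#8d7226 is rgb(141, 114, 38).
Per channel, c → c + 0.26(255 − c):
  R: 141 + 0.26×(255−141) = 141 + 29.64 = 170.64 → 171
  G: 114 + 36.66 = 150.66 → 151
  B: 38 + 56.42 = 94.42 → 94
After the tint: rgb(171, 151, 94) = #ab975e.
A 55% tint moves each channel 55% toward 255:
  R: 171 + 0.55×(255−171) = 171 + 46.2 = 217.2 → 217
  G: 151 + 0.55×(255−151) = 151 + 57.2 = 208.2 → 208
  B: 94 + 0.55×(255−94) = 94 + 88.55 = 182.55 → 183
rgb(217, 208, 183) = #d9d0b7.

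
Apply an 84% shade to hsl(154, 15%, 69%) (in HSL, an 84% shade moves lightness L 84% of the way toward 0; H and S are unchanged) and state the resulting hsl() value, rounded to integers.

L moves 84% from 69 toward 0: 69 − 57.96 = 11.04 → 11.
H and S are unchanged.

hsl(154, 15%, 11%)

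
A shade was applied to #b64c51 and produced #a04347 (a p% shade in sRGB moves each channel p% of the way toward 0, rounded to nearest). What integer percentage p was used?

#b64c51 is rgb(182, 76, 81); #a04347 is rgb(160, 67, 71).
On the R channel (widest range): 160 ≈ 182 + (p/100)(0 − 182), so p ≈ 100×(160 − 182)/(0 − 182) = -2200/-182 = 12.09.
p = 12 reproduces all three channels after rounding.

12%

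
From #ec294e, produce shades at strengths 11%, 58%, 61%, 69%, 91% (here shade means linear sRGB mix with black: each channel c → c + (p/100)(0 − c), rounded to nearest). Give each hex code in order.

#d22445, #631121, #5c101e, #490d18, #150407

#ec294e is rgb(236, 41, 78).
11%: (236 − 25.96 = 210.04→210, 41 − 4.51 = 36.49→36, 78 − 8.58 = 69.42→69) → #d22445
58%: (236 − 136.88 = 99.12→99, 41 − 23.78 = 17.22→17, 78 − 45.24 = 32.76→33) → #631121
61%: (236 − 143.96 = 92.04→92, 41 − 25.01 = 15.99→16, 78 − 47.58 = 30.42→30) → #5c101e
69%: (236 − 162.84 = 73.16→73, 41 − 28.29 = 12.71→13, 78 − 53.82 = 24.18→24) → #490d18
91%: (236 − 214.76 = 21.24→21, 41 − 37.31 = 3.69→4, 78 − 70.98 = 7.02→7) → #150407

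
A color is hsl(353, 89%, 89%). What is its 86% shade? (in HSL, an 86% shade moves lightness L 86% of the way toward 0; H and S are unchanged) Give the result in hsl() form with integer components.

L moves 86% from 89 toward 0: 89 − 76.54 = 12.46 → 12.
H and S are unchanged.

hsl(353, 89%, 12%)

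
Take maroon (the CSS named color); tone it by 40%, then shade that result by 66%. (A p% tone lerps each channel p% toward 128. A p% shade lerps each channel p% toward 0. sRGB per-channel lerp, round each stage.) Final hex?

#2C1111

CSS maroon is rgb(128, 0, 0).
Lerp each channel 40% toward 128:
  R: 128 + 0.4×(128−128) = 128 + 0 = 128 → 128
  G: 0 + 51.2 = 51.2 → 51
  B: 0 + 0.4×(128−0) = 0 + 51.2 = 51.2 → 51
After the tone: rgb(128, 51, 51) = #803333.
A 66% shade moves each channel 66% toward 0:
  R: 128 + 0.66×(0−128) = 128 − 84.48 = 43.52 → 44
  G: 51 + 0.66×(0−51) = 51 − 33.66 = 17.34 → 17
  B: 51 − 33.66 = 17.34 → 17
rgb(44, 17, 17) = #2C1111.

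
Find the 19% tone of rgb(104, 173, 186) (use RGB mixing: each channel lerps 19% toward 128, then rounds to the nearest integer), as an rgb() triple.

rgb(109, 164, 175)

A 19% tone moves each channel 19% toward 128:
  R: 104 + 0.19×(128−104) = 104 + 4.56 = 108.56 → 109
  G: 173 + 0.19×(128−173) = 173 − 8.55 = 164.45 → 164
  B: 186 − 11.02 = 174.98 → 175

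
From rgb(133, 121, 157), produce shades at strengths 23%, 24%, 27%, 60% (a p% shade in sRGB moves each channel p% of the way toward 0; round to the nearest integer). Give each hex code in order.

23%: (133 − 30.59 = 102.41→102, 121 − 27.83 = 93.17→93, 157 − 36.11 = 120.89→121) → #665D79
24%: (133 − 31.92 = 101.08→101, 121 − 29.04 = 91.96→92, 157 − 37.68 = 119.32→119) → #655C77
27%: (133 − 35.91 = 97.09→97, 121 − 32.67 = 88.33→88, 157 − 42.39 = 114.61→115) → #615873
60%: (133 − 79.8 = 53.2→53, 121 − 72.6 = 48.4→48, 157 − 94.2 = 62.8→63) → #35303F

#665D79, #655C77, #615873, #35303F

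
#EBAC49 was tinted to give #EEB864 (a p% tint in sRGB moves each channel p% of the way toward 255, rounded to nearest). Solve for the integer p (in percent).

#EBAC49 is rgb(235, 172, 73); #EEB864 is rgb(238, 184, 100).
On the B channel (widest range): 100 ≈ 73 + (p/100)(255 − 73), so p ≈ 100×(100 − 73)/(255 − 73) = 2700/182 = 14.84.
p = 15 reproduces all three channels after rounding.

15%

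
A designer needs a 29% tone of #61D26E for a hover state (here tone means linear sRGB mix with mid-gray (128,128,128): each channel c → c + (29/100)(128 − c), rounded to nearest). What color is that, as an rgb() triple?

rgb(106, 186, 115)

#61D26E is rgb(97, 210, 110).
Lerp each channel 29% toward 128:
  R: 97 + 0.29×(128−97) = 97 + 8.99 = 105.99 → 106
  G: 210 + 0.29×(128−210) = 210 − 23.78 = 186.22 → 186
  B: 110 + 0.29×(128−110) = 110 + 5.22 = 115.22 → 115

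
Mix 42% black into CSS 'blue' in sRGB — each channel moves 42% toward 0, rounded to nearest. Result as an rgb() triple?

CSS blue is rgb(0, 0, 255).
A 42% shade moves each channel 42% toward 0:
  R: 0 + 0.42×(0−0) = 0 + 0 = 0 → 0
  G: 0 + 0.42×(0−0) = 0 + 0 = 0 → 0
  B: 255 + 0.42×(0−255) = 255 − 107.1 = 147.9 → 148

rgb(0, 0, 148)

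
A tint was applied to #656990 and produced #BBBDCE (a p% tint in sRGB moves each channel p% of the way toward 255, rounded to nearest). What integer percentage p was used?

56%

#656990 is rgb(101, 105, 144); #BBBDCE is rgb(187, 189, 206).
On the R channel (widest range): 187 ≈ 101 + (p/100)(255 − 101), so p ≈ 100×(187 − 101)/(255 − 101) = 8600/154 = 55.84.
p = 56 reproduces all three channels after rounding.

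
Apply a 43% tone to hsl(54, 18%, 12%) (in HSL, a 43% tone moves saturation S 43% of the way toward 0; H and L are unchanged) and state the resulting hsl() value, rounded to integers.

S moves 43% from 18 toward 0: 18 − 7.74 = 10.26 → 10.
H and L are unchanged.

hsl(54, 10%, 12%)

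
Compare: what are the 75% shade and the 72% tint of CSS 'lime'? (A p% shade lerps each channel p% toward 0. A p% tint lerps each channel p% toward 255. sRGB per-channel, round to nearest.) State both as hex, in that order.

#004000, #b8ffb8

CSS lime is rgb(0, 255, 0).
75% shade:
  R: 0 + 0.75×(0−0) = 0 + 0 = 0 → 0
  G: 255 + 0.75×(0−255) = 255 − 191.25 = 63.75 → 64
  B: 0 + 0 = 0 → 0
  → #004000
72% tint:
  R: 0 + 0.72×(255−0) = 0 + 183.6 = 183.6 → 184
  G: 255 + 0.72×(255−255) = 255 + 0 = 255 → 255
  B: 0 + 183.6 = 183.6 → 184
  → #b8ffb8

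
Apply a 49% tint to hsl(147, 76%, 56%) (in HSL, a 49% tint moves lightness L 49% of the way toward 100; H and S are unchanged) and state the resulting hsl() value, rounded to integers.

hsl(147, 76%, 78%)

L moves 49% from 56 toward 100: 56 + 21.56 = 77.56 → 78.
H and S are unchanged.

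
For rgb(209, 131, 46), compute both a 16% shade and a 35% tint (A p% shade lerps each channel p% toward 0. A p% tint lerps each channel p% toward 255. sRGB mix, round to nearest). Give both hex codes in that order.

#B06E27, #E1AE77

16% shade:
  R: 209 + 0.16×(0−209) = 209 − 33.44 = 175.56 → 176
  G: 131 + 0.16×(0−131) = 131 − 20.96 = 110.04 → 110
  B: 46 + 0.16×(0−46) = 46 − 7.36 = 38.64 → 39
  → #B06E27
35% tint:
  R: 209 + 16.1 = 225.1 → 225
  G: 131 + 0.35×(255−131) = 131 + 43.4 = 174.4 → 174
  B: 46 + 73.15 = 119.15 → 119
  → #E1AE77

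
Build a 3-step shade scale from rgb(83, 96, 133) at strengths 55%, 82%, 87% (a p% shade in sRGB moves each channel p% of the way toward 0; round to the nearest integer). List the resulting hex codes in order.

55%: (83 − 45.65 = 37.35→37, 96 − 52.8 = 43.2→43, 133 − 73.15 = 59.85→60) → #252B3C
82%: (83 − 68.06 = 14.94→15, 96 − 78.72 = 17.28→17, 133 − 109.06 = 23.94→24) → #0F1118
87%: (83 − 72.21 = 10.79→11, 96 − 83.52 = 12.48→12, 133 − 115.71 = 17.29→17) → #0B0C11

#252B3C, #0F1118, #0B0C11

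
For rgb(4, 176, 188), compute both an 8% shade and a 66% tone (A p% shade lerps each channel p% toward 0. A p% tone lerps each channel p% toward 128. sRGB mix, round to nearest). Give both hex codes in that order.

#04a2ad, #569094

8% shade:
  R: 4 + 0.08×(0−4) = 4 − 0.32 = 3.68 → 4
  G: 176 + 0.08×(0−176) = 176 − 14.08 = 161.92 → 162
  B: 188 + 0.08×(0−188) = 188 − 15.04 = 172.96 → 173
  → #04a2ad
66% tone:
  R: 4 + 0.66×(128−4) = 4 + 81.84 = 85.84 → 86
  G: 176 + 0.66×(128−176) = 176 − 31.68 = 144.32 → 144
  B: 188 − 39.6 = 148.4 → 148
  → #569094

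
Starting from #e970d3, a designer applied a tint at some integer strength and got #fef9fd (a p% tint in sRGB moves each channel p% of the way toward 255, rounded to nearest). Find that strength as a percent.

96%

#e970d3 is rgb(233, 112, 211); #fef9fd is rgb(254, 249, 253).
On the G channel (widest range): 249 ≈ 112 + (p/100)(255 − 112), so p ≈ 100×(249 − 112)/(255 − 112) = 13700/143 = 95.80.
p = 96 reproduces all three channels after rounding.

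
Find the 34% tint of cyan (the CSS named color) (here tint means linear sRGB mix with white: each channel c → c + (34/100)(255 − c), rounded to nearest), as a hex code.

#57FFFF

CSS cyan is rgb(0, 255, 255).
A 34% tint moves each channel 34% toward 255:
  R: 0 + 86.7 = 86.7 → 87
  G: 255 + 0 = 255 → 255
  B: 255 + 0.34×(255−255) = 255 + 0 = 255 → 255
rgb(87, 255, 255) = #57FFFF.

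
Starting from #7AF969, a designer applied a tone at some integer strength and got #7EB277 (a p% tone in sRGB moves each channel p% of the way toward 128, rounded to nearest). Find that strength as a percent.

59%

#7AF969 is rgb(122, 249, 105); #7EB277 is rgb(126, 178, 119).
On the G channel (widest range): 178 ≈ 249 + (p/100)(128 − 249), so p ≈ 100×(178 − 249)/(128 − 249) = -7100/-121 = 58.68.
p = 59 reproduces all three channels after rounding.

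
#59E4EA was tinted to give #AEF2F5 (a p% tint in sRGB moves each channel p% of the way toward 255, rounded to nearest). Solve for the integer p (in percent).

#59E4EA is rgb(89, 228, 234); #AEF2F5 is rgb(174, 242, 245).
On the R channel (widest range): 174 ≈ 89 + (p/100)(255 − 89), so p ≈ 100×(174 − 89)/(255 − 89) = 8500/166 = 51.20.
p = 51 reproduces all three channels after rounding.

51%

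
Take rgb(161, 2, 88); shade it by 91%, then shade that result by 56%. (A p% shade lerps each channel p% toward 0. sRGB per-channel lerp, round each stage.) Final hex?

#060004

Per channel, c → c + 0.91(0 − c):
  R: 161 − 146.51 = 14.49 → 14
  G: 2 + 0.91×(0−2) = 2 − 1.82 = 0.18 → 0
  B: 88 − 80.08 = 7.92 → 8
After the shade: rgb(14, 0, 8) = #0E0008.
Lerp each channel 56% toward 0:
  R: 14 − 7.84 = 6.16 → 6
  G: 0 + 0 = 0 → 0
  B: 8 − 4.48 = 3.52 → 4
rgb(6, 0, 4) = #060004.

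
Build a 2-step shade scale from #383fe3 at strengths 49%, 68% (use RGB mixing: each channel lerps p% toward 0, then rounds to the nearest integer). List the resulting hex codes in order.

#383fe3 is rgb(56, 63, 227).
49%: (56 − 27.44 = 28.56→29, 63 − 30.87 = 32.13→32, 227 − 111.23 = 115.77→116) → #1d2074
68%: (56 − 38.08 = 17.92→18, 63 − 42.84 = 20.16→20, 227 − 154.36 = 72.64→73) → #121449

#1d2074, #121449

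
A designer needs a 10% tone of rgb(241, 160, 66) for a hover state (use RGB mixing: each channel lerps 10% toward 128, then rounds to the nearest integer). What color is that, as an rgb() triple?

A 10% tone moves each channel 10% toward 128:
  R: 241 − 11.3 = 229.7 → 230
  G: 160 + 0.1×(128−160) = 160 − 3.2 = 156.8 → 157
  B: 66 + 0.1×(128−66) = 66 + 6.2 = 72.2 → 72

rgb(230, 157, 72)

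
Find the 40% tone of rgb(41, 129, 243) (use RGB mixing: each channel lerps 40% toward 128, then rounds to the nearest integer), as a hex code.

#4C81C5

Per channel, c → c + 0.4(128 − c):
  R: 41 + 0.4×(128−41) = 41 + 34.8 = 75.8 → 76
  G: 129 − 0.4 = 128.6 → 129
  B: 243 + 0.4×(128−243) = 243 − 46 = 197 → 197
rgb(76, 129, 197) = #4C81C5.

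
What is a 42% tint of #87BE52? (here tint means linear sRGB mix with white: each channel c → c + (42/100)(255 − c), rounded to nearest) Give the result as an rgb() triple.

rgb(185, 217, 155)

#87BE52 is rgb(135, 190, 82).
Lerp each channel 42% toward 255:
  R: 135 + 0.42×(255−135) = 135 + 50.4 = 185.4 → 185
  G: 190 + 0.42×(255−190) = 190 + 27.3 = 217.3 → 217
  B: 82 + 0.42×(255−82) = 82 + 72.66 = 154.66 → 155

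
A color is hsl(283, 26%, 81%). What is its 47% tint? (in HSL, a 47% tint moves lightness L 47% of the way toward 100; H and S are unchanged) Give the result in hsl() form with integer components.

L moves 47% from 81 toward 100: 81 + 8.93 = 89.93 → 90.
H and S are unchanged.

hsl(283, 26%, 90%)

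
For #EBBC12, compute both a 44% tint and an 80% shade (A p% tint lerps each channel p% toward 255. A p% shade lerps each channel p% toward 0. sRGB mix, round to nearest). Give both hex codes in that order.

#F4D97A, #2F2604

#EBBC12 is rgb(235, 188, 18).
44% tint:
  R: 235 + 0.44×(255−235) = 235 + 8.8 = 243.8 → 244
  G: 188 + 0.44×(255−188) = 188 + 29.48 = 217.48 → 217
  B: 18 + 0.44×(255−18) = 18 + 104.28 = 122.28 → 122
  → #F4D97A
80% shade:
  R: 235 − 188 = 47 → 47
  G: 188 + 0.8×(0−188) = 188 − 150.4 = 37.6 → 38
  B: 18 + 0.8×(0−18) = 18 − 14.4 = 3.6 → 4
  → #2F2604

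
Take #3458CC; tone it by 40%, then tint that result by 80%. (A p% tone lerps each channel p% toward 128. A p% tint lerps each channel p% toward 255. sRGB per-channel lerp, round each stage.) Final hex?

#DCE1EF

#3458CC is rgb(52, 88, 204).
Per channel, c → c + 0.4(128 − c):
  R: 52 + 0.4×(128−52) = 52 + 30.4 = 82.4 → 82
  G: 88 + 0.4×(128−88) = 88 + 16 = 104 → 104
  B: 204 + 0.4×(128−204) = 204 − 30.4 = 173.6 → 174
After the tone: rgb(82, 104, 174) = #5268AE.
An 80% tint moves each channel 80% toward 255:
  R: 82 + 138.4 = 220.4 → 220
  G: 104 + 120.8 = 224.8 → 225
  B: 174 + 0.8×(255−174) = 174 + 64.8 = 238.8 → 239
rgb(220, 225, 239) = #DCE1EF.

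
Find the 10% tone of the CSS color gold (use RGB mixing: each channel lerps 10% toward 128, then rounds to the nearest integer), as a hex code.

CSS gold is rgb(255, 215, 0).
Lerp each channel 10% toward 128:
  R: 255 + 0.1×(128−255) = 255 − 12.7 = 242.3 → 242
  G: 215 + 0.1×(128−215) = 215 − 8.7 = 206.3 → 206
  B: 0 + 12.8 = 12.8 → 13
rgb(242, 206, 13) = #F2CE0D.

#F2CE0D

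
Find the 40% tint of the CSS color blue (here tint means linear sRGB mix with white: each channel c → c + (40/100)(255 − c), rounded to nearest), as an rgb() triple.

CSS blue is rgb(0, 0, 255).
Per channel, c → c + 0.4(255 − c):
  R: 0 + 102 = 102 → 102
  G: 0 + 0.4×(255−0) = 0 + 102 = 102 → 102
  B: 255 + 0 = 255 → 255

rgb(102, 102, 255)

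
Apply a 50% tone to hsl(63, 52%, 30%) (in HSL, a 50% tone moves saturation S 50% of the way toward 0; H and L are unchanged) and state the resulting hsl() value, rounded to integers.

hsl(63, 26%, 30%)

S moves 50% from 52 toward 0: 52 − 26 = 26 → 26.
H and L are unchanged.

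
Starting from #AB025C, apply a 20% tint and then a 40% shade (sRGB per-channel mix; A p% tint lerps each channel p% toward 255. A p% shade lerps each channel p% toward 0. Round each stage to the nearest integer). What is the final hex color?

#71204B

#AB025C is rgb(171, 2, 92).
Per channel, c → c + 0.2(255 − c):
  R: 171 + 0.2×(255−171) = 171 + 16.8 = 187.8 → 188
  G: 2 + 0.2×(255−2) = 2 + 50.6 = 52.6 → 53
  B: 92 + 0.2×(255−92) = 92 + 32.6 = 124.6 → 125
After the tint: rgb(188, 53, 125) = #BC357D.
Lerp each channel 40% toward 0:
  R: 188 + 0.4×(0−188) = 188 − 75.2 = 112.8 → 113
  G: 53 − 21.2 = 31.8 → 32
  B: 125 − 50 = 75 → 75
rgb(113, 32, 75) = #71204B.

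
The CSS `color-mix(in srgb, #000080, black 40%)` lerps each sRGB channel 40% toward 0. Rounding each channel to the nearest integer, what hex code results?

#00004D

#000080 is rgb(0, 0, 128).
A 40% shade moves each channel 40% toward 0:
  R: 0 + 0 = 0 → 0
  G: 0 + 0.4×(0−0) = 0 + 0 = 0 → 0
  B: 128 − 51.2 = 76.8 → 77
rgb(0, 0, 77) = #00004D.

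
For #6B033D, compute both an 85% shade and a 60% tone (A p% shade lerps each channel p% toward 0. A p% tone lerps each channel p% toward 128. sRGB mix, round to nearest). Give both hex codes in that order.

#6B033D is rgb(107, 3, 61).
85% shade:
  R: 107 + 0.85×(0−107) = 107 − 90.95 = 16.05 → 16
  G: 3 − 2.55 = 0.45 → 0
  B: 61 + 0.85×(0−61) = 61 − 51.85 = 9.15 → 9
  → #100009
60% tone:
  R: 107 + 12.6 = 119.6 → 120
  G: 3 + 75 = 78 → 78
  B: 61 + 40.2 = 101.2 → 101
  → #784E65

#100009, #784E65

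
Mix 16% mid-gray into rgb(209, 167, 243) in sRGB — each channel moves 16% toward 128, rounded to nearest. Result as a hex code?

#c4a1e1

Per channel, c → c + 0.16(128 − c):
  R: 209 − 12.96 = 196.04 → 196
  G: 167 − 6.24 = 160.76 → 161
  B: 243 + 0.16×(128−243) = 243 − 18.4 = 224.6 → 225
rgb(196, 161, 225) = #c4a1e1.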